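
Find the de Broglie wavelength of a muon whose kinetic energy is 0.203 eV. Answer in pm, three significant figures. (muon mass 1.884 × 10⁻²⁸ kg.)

KE = 0.203 eV = 3.252 × 10⁻²⁰ J.
p = √(2mKE) = √(2 × 1.884 × 10⁻²⁸ × 3.252 × 10⁻²⁰) = 3.501 × 10⁻²⁴ kg·m/s.
λ = h/p = 6.626 × 10⁻³⁴ / 3.501 × 10⁻²⁴ = 1.89 × 10⁻¹⁰ m = 189 pm.

λ = 189 pm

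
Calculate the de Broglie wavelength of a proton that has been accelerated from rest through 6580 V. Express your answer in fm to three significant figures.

KE = eV = 1.602 × 10⁻¹⁹ × 6580 = 1.054 × 10⁻¹⁵ J.
p = √(2mKE) = √(2 × 1.673 × 10⁻²⁷ × 1.054 × 10⁻¹⁵) = 1.878 × 10⁻²¹ kg·m/s.
λ = h/p = 6.626 × 10⁻³⁴ / 1.878 × 10⁻²¹ = 3.53 × 10⁻¹³ m = 353 fm.

λ = 353 fm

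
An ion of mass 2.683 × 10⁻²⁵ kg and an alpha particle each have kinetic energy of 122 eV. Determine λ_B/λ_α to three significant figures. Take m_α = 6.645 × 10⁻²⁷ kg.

At fixed KE, p = √(2mKE) so λ = h/p ∝ 1/√m.
λ_B/λ_α = √(m_α/m_B) = √(6.645 × 10⁻²⁷/2.683 × 10⁻²⁵) = √(0.02477) = 0.157.

λ_B/λ_α = 0.157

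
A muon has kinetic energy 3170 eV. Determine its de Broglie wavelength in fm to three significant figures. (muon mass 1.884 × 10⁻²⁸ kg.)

KE = 3170 eV = 5.078 × 10⁻¹⁶ J.
p = √(2mKE) = √(2 × 1.884 × 10⁻²⁸ × 5.078 × 10⁻¹⁶) = 4.374 × 10⁻²² kg·m/s.
λ = h/p = 6.626 × 10⁻³⁴ / 4.374 × 10⁻²² = 1.51 × 10⁻¹² m = 1510 fm.

λ = 1510 fm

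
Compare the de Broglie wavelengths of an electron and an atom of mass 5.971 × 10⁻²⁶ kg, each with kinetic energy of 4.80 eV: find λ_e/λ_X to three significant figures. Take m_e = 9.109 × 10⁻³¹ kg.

λ_e/λ_X = 256

At fixed KE, p = √(2mKE) so λ = h/p ∝ 1/√m.
λ_e/λ_X = √(m_X/m_e) = √(5.971 × 10⁻²⁶/9.109 × 10⁻³¹) = √(6.555 × 10⁴) = 256.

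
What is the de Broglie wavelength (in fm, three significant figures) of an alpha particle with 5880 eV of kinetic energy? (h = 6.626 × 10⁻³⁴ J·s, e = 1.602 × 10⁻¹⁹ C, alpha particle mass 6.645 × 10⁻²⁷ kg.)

KE = 5880 eV = 9.420 × 10⁻¹⁶ J.
p = √(2mKE) = √(2 × 6.645 × 10⁻²⁷ × 9.420 × 10⁻¹⁶) = 3.538 × 10⁻²¹ kg·m/s.
λ = h/p = 6.626 × 10⁻³⁴ / 3.538 × 10⁻²¹ = 1.87 × 10⁻¹³ m = 187 fm.

λ = 187 fm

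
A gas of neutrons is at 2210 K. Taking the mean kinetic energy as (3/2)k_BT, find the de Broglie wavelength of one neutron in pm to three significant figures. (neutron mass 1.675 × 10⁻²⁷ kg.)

λ = 53.5 pm

KE = (3/2)k_BT = 1.5 × 1.381 × 10⁻²³ × 2210 = 4.578 × 10⁻²⁰ J.
p = √(2mKE) = √(2 × 1.675 × 10⁻²⁷ × 4.578 × 10⁻²⁰) = 1.238 × 10⁻²³ kg·m/s.
λ = h/p = 5.35 × 10⁻¹¹ m = 53.5 pm.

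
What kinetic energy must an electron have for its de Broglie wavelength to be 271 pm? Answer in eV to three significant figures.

p = h/λ = 6.626 × 10⁻³⁴ / 2.710 × 10⁻¹⁰ = 2.445 × 10⁻²⁴ kg·m/s.
KE = p²/(2m) = (2.445 × 10⁻²⁴)² / (2 × 9.109 × 10⁻³¹) = 3.281 × 10⁻¹⁸ J = 20.5 eV.

KE = 20.5 eV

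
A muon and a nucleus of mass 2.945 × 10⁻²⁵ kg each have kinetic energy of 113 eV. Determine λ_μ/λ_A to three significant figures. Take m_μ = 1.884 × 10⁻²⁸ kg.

λ_μ/λ_A = 39.5

At fixed KE, p = √(2mKE) so λ = h/p ∝ 1/√m.
λ_μ/λ_A = √(m_A/m_μ) = √(2.945 × 10⁻²⁵/1.884 × 10⁻²⁸) = √(1563) = 39.5.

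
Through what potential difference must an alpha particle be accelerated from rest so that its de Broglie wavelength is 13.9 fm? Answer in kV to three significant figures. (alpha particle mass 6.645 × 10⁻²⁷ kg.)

p = h/λ = 6.626 × 10⁻³⁴ / 1.390 × 10⁻¹⁴ = 4.767 × 10⁻²⁰ kg·m/s.
KE = p²/(2m) = 1.710 × 10⁻¹³ J.
V = KE/2e = 1.710 × 10⁻¹³ / (2 × 1.602 × 10⁻¹⁹) = 534 kV.

V = 534 kV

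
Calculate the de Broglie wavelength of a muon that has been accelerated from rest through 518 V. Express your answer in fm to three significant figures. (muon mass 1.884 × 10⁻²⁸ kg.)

λ = 3750 fm

KE = eV = 1.602 × 10⁻¹⁹ × 518.0 = 8.298 × 10⁻¹⁷ J.
p = √(2mKE) = √(2 × 1.884 × 10⁻²⁸ × 8.298 × 10⁻¹⁷) = 1.768 × 10⁻²² kg·m/s.
λ = h/p = 6.626 × 10⁻³⁴ / 1.768 × 10⁻²² = 3.75 × 10⁻¹² m = 3750 fm.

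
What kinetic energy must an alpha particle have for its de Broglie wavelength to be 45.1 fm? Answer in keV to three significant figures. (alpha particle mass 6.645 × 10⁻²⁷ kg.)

p = h/λ = 6.626 × 10⁻³⁴ / 4.510 × 10⁻¹⁴ = 1.469 × 10⁻²⁰ kg·m/s.
KE = p²/(2m) = (1.469 × 10⁻²⁰)² / (2 × 6.645 × 10⁻²⁷) = 1.624 × 10⁻¹⁴ J = 101 keV.

KE = 101 keV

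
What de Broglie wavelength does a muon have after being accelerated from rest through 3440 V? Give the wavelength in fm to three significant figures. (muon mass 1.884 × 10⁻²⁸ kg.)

KE = eV = 1.602 × 10⁻¹⁹ × 3440 = 5.511 × 10⁻¹⁶ J.
p = √(2mKE) = √(2 × 1.884 × 10⁻²⁸ × 5.511 × 10⁻¹⁶) = 4.557 × 10⁻²² kg·m/s.
λ = h/p = 6.626 × 10⁻³⁴ / 4.557 × 10⁻²² = 1.45 × 10⁻¹² m = 1450 fm.

λ = 1450 fm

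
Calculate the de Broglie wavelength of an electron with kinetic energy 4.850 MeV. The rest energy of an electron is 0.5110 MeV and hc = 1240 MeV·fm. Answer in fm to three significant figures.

λ = 232 fm

Total energy E = KE + m₀c² = 4.850 + 0.5110 = 5.3610 MeV.
(pc)² = E² − (m₀c²)² = (5.3610)² − (0.5110)² = 28.48 MeV², so pc = 5.337 MeV.
λ = hc/(pc) = 1240 MeV·fm / 5.337 MeV = 232 fm.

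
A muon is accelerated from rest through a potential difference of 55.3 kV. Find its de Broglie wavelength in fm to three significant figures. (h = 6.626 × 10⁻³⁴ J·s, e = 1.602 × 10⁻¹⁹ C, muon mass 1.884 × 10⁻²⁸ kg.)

λ = 363 fm

KE = eV = 1.602 × 10⁻¹⁹ × 5.530 × 10⁴ = 8.859 × 10⁻¹⁵ J.
p = √(2mKE) = √(2 × 1.884 × 10⁻²⁸ × 8.859 × 10⁻¹⁵) = 1.827 × 10⁻²¹ kg·m/s.
λ = h/p = 6.626 × 10⁻³⁴ / 1.827 × 10⁻²¹ = 3.63 × 10⁻¹³ m = 363 fm.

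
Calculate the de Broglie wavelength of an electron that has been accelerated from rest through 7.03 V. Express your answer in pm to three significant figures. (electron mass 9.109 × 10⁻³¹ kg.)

KE = eV = 1.602 × 10⁻¹⁹ × 7.030 = 1.126 × 10⁻¹⁸ J.
p = √(2mKE) = √(2 × 9.109 × 10⁻³¹ × 1.126 × 10⁻¹⁸) = 1.432 × 10⁻²⁴ kg·m/s.
λ = h/p = 6.626 × 10⁻³⁴ / 1.432 × 10⁻²⁴ = 4.63 × 10⁻¹⁰ m = 463 pm.

λ = 463 pm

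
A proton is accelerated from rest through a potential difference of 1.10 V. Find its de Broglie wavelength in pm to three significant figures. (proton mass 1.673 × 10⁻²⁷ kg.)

λ = 27.3 pm

KE = eV = 1.602 × 10⁻¹⁹ × 1.100 = 1.762 × 10⁻¹⁹ J.
p = √(2mKE) = √(2 × 1.673 × 10⁻²⁷ × 1.762 × 10⁻¹⁹) = 2.428 × 10⁻²³ kg·m/s.
λ = h/p = 6.626 × 10⁻³⁴ / 2.428 × 10⁻²³ = 2.73 × 10⁻¹¹ m = 27.3 pm.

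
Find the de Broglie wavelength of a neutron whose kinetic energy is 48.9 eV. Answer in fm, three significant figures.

λ = 4090 fm

KE = 48.9 eV = 7.834 × 10⁻¹⁸ J.
p = √(2mKE) = √(2 × 1.675 × 10⁻²⁷ × 7.834 × 10⁻¹⁸) = 1.620 × 10⁻²² kg·m/s.
λ = h/p = 6.626 × 10⁻³⁴ / 1.620 × 10⁻²² = 4.09 × 10⁻¹² m = 4090 fm.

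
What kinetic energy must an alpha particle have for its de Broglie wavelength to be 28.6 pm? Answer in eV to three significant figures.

p = h/λ = 6.626 × 10⁻³⁴ / 2.860 × 10⁻¹¹ = 2.317 × 10⁻²³ kg·m/s.
KE = p²/(2m) = (2.317 × 10⁻²³)² / (2 × 6.645 × 10⁻²⁷) = 4.039 × 10⁻²⁰ J = 0.252 eV.

KE = 0.252 eV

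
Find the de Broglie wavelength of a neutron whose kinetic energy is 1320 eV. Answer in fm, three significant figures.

KE = 1320 eV = 2.115 × 10⁻¹⁶ J.
p = √(2mKE) = √(2 × 1.675 × 10⁻²⁷ × 2.115 × 10⁻¹⁶) = 8.417 × 10⁻²² kg·m/s.
λ = h/p = 6.626 × 10⁻³⁴ / 8.417 × 10⁻²² = 7.87 × 10⁻¹³ m = 787 fm.

λ = 787 fm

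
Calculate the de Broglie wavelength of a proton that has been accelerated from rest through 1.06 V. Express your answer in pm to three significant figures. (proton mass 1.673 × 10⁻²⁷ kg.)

λ = 27.8 pm

KE = eV = 1.602 × 10⁻¹⁹ × 1.060 = 1.698 × 10⁻¹⁹ J.
p = √(2mKE) = √(2 × 1.673 × 10⁻²⁷ × 1.698 × 10⁻¹⁹) = 2.384 × 10⁻²³ kg·m/s.
λ = h/p = 6.626 × 10⁻³⁴ / 2.384 × 10⁻²³ = 2.78 × 10⁻¹¹ m = 27.8 pm.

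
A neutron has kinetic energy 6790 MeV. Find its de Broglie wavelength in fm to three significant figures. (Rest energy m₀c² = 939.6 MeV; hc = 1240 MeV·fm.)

λ = 0.162 fm

Total energy E = KE + m₀c² = 6790 + 939.6 = 7729.6 MeV.
(pc)² = E² − (m₀c²)² = (7729.6)² − (939.6)² = 5.886 × 10⁷ MeV², so pc = 7672 MeV.
λ = hc/(pc) = 1240 MeV·fm / 7672 MeV = 0.162 fm.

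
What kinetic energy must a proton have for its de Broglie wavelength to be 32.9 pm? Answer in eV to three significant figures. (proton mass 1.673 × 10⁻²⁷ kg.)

KE = 0.757 eV

p = h/λ = 6.626 × 10⁻³⁴ / 3.290 × 10⁻¹¹ = 2.014 × 10⁻²³ kg·m/s.
KE = p²/(2m) = (2.014 × 10⁻²³)² / (2 × 1.673 × 10⁻²⁷) = 1.212 × 10⁻¹⁹ J = 0.757 eV.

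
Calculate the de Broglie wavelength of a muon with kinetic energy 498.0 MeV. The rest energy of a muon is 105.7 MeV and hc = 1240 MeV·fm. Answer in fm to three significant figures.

Total energy E = KE + m₀c² = 498.0 + 105.7 = 603.7 MeV.
(pc)² = E² − (m₀c²)² = (603.7)² − (105.7)² = 3.533 × 10⁵ MeV², so pc = 594.4 MeV.
λ = hc/(pc) = 1240 MeV·fm / 594.4 MeV = 2.09 fm.

λ = 2.09 fm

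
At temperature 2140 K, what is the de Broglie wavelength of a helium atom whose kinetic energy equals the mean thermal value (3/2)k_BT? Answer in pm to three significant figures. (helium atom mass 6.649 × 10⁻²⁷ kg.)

λ = 27.3 pm

KE = (3/2)k_BT = 1.5 × 1.381 × 10⁻²³ × 2140 = 4.433 × 10⁻²⁰ J.
p = √(2mKE) = √(2 × 6.649 × 10⁻²⁷ × 4.433 × 10⁻²⁰) = 2.428 × 10⁻²³ kg·m/s.
λ = h/p = 2.73 × 10⁻¹¹ m = 27.3 pm.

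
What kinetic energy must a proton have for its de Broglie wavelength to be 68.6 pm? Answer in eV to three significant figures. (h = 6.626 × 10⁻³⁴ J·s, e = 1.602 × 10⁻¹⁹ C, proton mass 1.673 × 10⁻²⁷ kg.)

p = h/λ = 6.626 × 10⁻³⁴ / 6.860 × 10⁻¹¹ = 9.659 × 10⁻²⁴ kg·m/s.
KE = p²/(2m) = (9.659 × 10⁻²⁴)² / (2 × 1.673 × 10⁻²⁷) = 2.788 × 10⁻²⁰ J = 0.174 eV.

KE = 0.174 eV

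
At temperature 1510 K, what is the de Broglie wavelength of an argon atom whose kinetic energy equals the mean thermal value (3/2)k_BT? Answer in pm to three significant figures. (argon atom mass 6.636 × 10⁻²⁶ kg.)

KE = (3/2)k_BT = 1.5 × 1.381 × 10⁻²³ × 1510 = 3.128 × 10⁻²⁰ J.
p = √(2mKE) = √(2 × 6.636 × 10⁻²⁶ × 3.128 × 10⁻²⁰) = 6.443 × 10⁻²³ kg·m/s.
λ = h/p = 1.03 × 10⁻¹¹ m = 10.3 pm.

λ = 10.3 pm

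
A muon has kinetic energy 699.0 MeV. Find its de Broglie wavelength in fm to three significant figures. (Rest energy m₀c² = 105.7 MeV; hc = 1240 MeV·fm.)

λ = 1.55 fm

Total energy E = KE + m₀c² = 699.0 + 105.7 = 804.7 MeV.
(pc)² = E² − (m₀c²)² = (804.7)² − (105.7)² = 6.364 × 10⁵ MeV², so pc = 797.7 MeV.
λ = hc/(pc) = 1240 MeV·fm / 797.7 MeV = 1.55 fm.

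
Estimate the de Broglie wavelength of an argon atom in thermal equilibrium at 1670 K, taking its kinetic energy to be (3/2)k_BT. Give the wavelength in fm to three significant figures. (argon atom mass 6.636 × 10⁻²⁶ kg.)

λ = 9780 fm

KE = (3/2)k_BT = 1.5 × 1.381 × 10⁻²³ × 1670 = 3.459 × 10⁻²⁰ J.
p = √(2mKE) = √(2 × 6.636 × 10⁻²⁶ × 3.459 × 10⁻²⁰) = 6.776 × 10⁻²³ kg·m/s.
λ = h/p = 9.78 × 10⁻¹² m = 9780 fm.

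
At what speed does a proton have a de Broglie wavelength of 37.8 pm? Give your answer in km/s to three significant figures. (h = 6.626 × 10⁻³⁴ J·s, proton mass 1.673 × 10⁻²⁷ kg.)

p = h/λ = 6.626 × 10⁻³⁴ / 3.780 × 10⁻¹¹ = 1.753 × 10⁻²³ kg·m/s.
v = p/m = 1.753 × 10⁻²³ / 1.673 × 10⁻²⁷ = 1.05 × 10⁴ m/s = 10.5 km/s.

v = 10.5 km/s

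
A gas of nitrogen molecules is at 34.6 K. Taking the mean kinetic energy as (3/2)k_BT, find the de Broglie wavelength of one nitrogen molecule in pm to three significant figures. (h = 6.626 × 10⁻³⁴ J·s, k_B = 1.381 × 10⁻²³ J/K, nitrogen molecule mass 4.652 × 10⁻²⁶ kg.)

KE = (3/2)k_BT = 1.5 × 1.381 × 10⁻²³ × 34.6 = 7.167 × 10⁻²² J.
p = √(2mKE) = √(2 × 4.652 × 10⁻²⁶ × 7.167 × 10⁻²²) = 8.166 × 10⁻²⁴ kg·m/s.
λ = h/p = 8.11 × 10⁻¹¹ m = 81.1 pm.

λ = 81.1 pm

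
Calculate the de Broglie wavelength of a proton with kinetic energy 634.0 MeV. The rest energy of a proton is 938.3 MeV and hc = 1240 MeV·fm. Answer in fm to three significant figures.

λ = 0.983 fm

Total energy E = KE + m₀c² = 634.0 + 938.3 = 1572.3 MeV.
(pc)² = E² − (m₀c²)² = (1572.3)² − (938.3)² = 1.592 × 10⁶ MeV², so pc = 1262 MeV.
λ = hc/(pc) = 1240 MeV·fm / 1262 MeV = 0.983 fm.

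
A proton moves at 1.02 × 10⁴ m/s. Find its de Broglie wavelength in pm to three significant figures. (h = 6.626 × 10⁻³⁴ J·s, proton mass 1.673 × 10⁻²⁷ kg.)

λ = 38.8 pm

p = mv = 1.673 × 10⁻²⁷ × 1.02 × 10⁴ = 1.706 × 10⁻²³ kg·m/s.
λ = h/p = 6.626 × 10⁻³⁴ / 1.706 × 10⁻²³ = 3.88 × 10⁻¹¹ m = 38.8 pm.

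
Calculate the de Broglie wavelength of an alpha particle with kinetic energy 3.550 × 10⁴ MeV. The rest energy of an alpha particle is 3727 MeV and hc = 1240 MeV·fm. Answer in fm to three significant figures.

λ = 0.0318 fm

Total energy E = KE + m₀c² = 3.550 × 10⁴ + 3727 = 39227 MeV.
(pc)² = E² − (m₀c²)² = (39227)² − (3727)² = 1.525 × 10⁹ MeV², so pc = 3.905 × 10⁴ MeV.
λ = hc/(pc) = 1240 MeV·fm / 3.905 × 10⁴ MeV = 0.0318 fm.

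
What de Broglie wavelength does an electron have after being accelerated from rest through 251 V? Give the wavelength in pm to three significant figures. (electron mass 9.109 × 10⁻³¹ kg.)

KE = eV = 1.602 × 10⁻¹⁹ × 251.0 = 4.021 × 10⁻¹⁷ J.
p = √(2mKE) = √(2 × 9.109 × 10⁻³¹ × 4.021 × 10⁻¹⁷) = 8.559 × 10⁻²⁴ kg·m/s.
λ = h/p = 6.626 × 10⁻³⁴ / 8.559 × 10⁻²⁴ = 7.74 × 10⁻¹¹ m = 77.4 pm.

λ = 77.4 pm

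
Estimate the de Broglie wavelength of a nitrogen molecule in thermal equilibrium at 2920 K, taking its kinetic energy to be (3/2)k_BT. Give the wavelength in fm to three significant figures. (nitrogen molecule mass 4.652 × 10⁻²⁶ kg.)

KE = (3/2)k_BT = 1.5 × 1.381 × 10⁻²³ × 2920 = 6.049 × 10⁻²⁰ J.
p = √(2mKE) = √(2 × 4.652 × 10⁻²⁶ × 6.049 × 10⁻²⁰) = 7.502 × 10⁻²³ kg·m/s.
λ = h/p = 8.83 × 10⁻¹² m = 8830 fm.

λ = 8830 fm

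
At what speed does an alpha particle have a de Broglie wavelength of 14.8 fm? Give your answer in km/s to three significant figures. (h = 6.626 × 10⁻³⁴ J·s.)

v = 6740 km/s

p = h/λ = 6.626 × 10⁻³⁴ / 1.480 × 10⁻¹⁴ = 4.477 × 10⁻²⁰ kg·m/s.
v = p/m = 4.477 × 10⁻²⁰ / 6.645 × 10⁻²⁷ = 6.74 × 10⁶ m/s = 6740 km/s.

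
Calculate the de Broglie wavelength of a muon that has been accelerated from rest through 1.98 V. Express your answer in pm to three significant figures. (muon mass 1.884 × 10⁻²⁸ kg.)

λ = 60.6 pm

KE = eV = 1.602 × 10⁻¹⁹ × 1.980 = 3.172 × 10⁻¹⁹ J.
p = √(2mKE) = √(2 × 1.884 × 10⁻²⁸ × 3.172 × 10⁻¹⁹) = 1.093 × 10⁻²³ kg·m/s.
λ = h/p = 6.626 × 10⁻³⁴ / 1.093 × 10⁻²³ = 6.06 × 10⁻¹¹ m = 60.6 pm.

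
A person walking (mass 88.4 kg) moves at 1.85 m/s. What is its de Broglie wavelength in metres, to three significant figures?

p = mv = 88.4 × 1.85 = 1.635 × 10² kg·m/s.
λ = h/p = 6.626 × 10⁻³⁴ / 1.635 × 10² = 4.05 × 10⁻³⁶ m.

λ = 4.05 × 10⁻³⁶ m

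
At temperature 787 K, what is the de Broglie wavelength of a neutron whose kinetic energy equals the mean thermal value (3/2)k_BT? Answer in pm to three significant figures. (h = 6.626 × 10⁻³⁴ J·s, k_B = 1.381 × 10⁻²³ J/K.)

λ = 89.7 pm

KE = (3/2)k_BT = 1.5 × 1.381 × 10⁻²³ × 787 = 1.630 × 10⁻²⁰ J.
p = √(2mKE) = √(2 × 1.675 × 10⁻²⁷ × 1.630 × 10⁻²⁰) = 7.390 × 10⁻²⁴ kg·m/s.
λ = h/p = 8.97 × 10⁻¹¹ m = 89.7 pm.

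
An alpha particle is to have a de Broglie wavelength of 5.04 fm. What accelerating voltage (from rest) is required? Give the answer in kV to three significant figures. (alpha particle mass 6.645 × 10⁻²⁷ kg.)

p = h/λ = 6.626 × 10⁻³⁴ / 5.040 × 10⁻¹⁵ = 1.315 × 10⁻¹⁹ kg·m/s.
KE = p²/(2m) = 1.301 × 10⁻¹² J.
V = KE/2e = 1.301 × 10⁻¹² / (2 × 1.602 × 10⁻¹⁹) = 4060 kV.

V = 4060 kV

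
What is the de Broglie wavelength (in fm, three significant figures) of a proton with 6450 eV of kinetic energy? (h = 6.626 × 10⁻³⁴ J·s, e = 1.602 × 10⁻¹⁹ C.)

λ = 356 fm

KE = 6450 eV = 1.033 × 10⁻¹⁵ J.
p = √(2mKE) = √(2 × 1.673 × 10⁻²⁷ × 1.033 × 10⁻¹⁵) = 1.859 × 10⁻²¹ kg·m/s.
λ = h/p = 6.626 × 10⁻³⁴ / 1.859 × 10⁻²¹ = 3.56 × 10⁻¹³ m = 356 fm.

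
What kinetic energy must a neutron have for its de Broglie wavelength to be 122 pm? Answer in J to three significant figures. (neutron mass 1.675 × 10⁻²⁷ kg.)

p = h/λ = 6.626 × 10⁻³⁴ / 1.220 × 10⁻¹⁰ = 5.431 × 10⁻²⁴ kg·m/s.
KE = p²/(2m) = (5.431 × 10⁻²⁴)² / (2 × 1.675 × 10⁻²⁷) = 8.805 × 10⁻²¹ J = 8.81 × 10⁻²¹ J.

KE = 8.81 × 10⁻²¹ J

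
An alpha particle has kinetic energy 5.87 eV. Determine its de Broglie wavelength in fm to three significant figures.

KE = 5.87 eV = 9.404 × 10⁻¹⁹ J.
p = √(2mKE) = √(2 × 6.645 × 10⁻²⁷ × 9.404 × 10⁻¹⁹) = 1.118 × 10⁻²² kg·m/s.
λ = h/p = 6.626 × 10⁻³⁴ / 1.118 × 10⁻²² = 5.93 × 10⁻¹² m = 5930 fm.

λ = 5930 fm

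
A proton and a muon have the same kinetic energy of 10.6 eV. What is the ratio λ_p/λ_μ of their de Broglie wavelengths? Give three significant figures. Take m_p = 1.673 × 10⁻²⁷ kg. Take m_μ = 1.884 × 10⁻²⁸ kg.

At fixed KE, p = √(2mKE) so λ = h/p ∝ 1/√m.
λ_p/λ_μ = √(m_μ/m_p) = √(1.884 × 10⁻²⁸/1.673 × 10⁻²⁷) = √(0.1126) = 0.336.

λ_p/λ_μ = 0.336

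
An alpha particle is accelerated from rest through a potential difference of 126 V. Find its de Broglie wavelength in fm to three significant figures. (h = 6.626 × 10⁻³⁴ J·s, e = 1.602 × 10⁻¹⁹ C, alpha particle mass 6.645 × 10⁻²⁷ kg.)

λ = 905 fm

KE = 2eV = 2 × 1.602 × 10⁻¹⁹ × 126.0 = 4.037 × 10⁻¹⁷ J.
p = √(2mKE) = √(2 × 6.645 × 10⁻²⁷ × 4.037 × 10⁻¹⁷) = 7.325 × 10⁻²² kg·m/s.
λ = h/p = 6.626 × 10⁻³⁴ / 7.325 × 10⁻²² = 9.05 × 10⁻¹³ m = 905 fm.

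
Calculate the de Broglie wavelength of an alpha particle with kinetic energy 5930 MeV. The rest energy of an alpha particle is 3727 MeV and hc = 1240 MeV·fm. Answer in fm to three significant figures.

λ = 0.139 fm

Total energy E = KE + m₀c² = 5930 + 3727 = 9657 MeV.
(pc)² = E² − (m₀c²)² = (9657)² − (3727)² = 7.937 × 10⁷ MeV², so pc = 8909 MeV.
λ = hc/(pc) = 1240 MeV·fm / 8909 MeV = 0.139 fm.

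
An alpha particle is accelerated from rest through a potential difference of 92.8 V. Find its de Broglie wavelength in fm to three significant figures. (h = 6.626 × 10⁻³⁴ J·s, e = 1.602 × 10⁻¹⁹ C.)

λ = 1050 fm

KE = 2eV = 2 × 1.602 × 10⁻¹⁹ × 92.80 = 2.973 × 10⁻¹⁷ J.
p = √(2mKE) = √(2 × 6.645 × 10⁻²⁷ × 2.973 × 10⁻¹⁷) = 6.286 × 10⁻²² kg·m/s.
λ = h/p = 6.626 × 10⁻³⁴ / 6.286 × 10⁻²² = 1.05 × 10⁻¹² m = 1050 fm.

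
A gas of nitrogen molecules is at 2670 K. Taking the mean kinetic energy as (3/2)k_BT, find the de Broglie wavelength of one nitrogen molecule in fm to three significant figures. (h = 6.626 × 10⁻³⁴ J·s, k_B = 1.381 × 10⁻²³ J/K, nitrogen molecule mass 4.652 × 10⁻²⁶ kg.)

λ = 9240 fm

KE = (3/2)k_BT = 1.5 × 1.381 × 10⁻²³ × 2670 = 5.531 × 10⁻²⁰ J.
p = √(2mKE) = √(2 × 4.652 × 10⁻²⁶ × 5.531 × 10⁻²⁰) = 7.174 × 10⁻²³ kg·m/s.
λ = h/p = 9.24 × 10⁻¹² m = 9240 fm.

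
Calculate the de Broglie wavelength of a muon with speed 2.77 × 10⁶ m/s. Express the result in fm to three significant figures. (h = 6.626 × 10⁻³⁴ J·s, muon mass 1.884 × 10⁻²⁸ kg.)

λ = 1270 fm

p = mv = 1.884 × 10⁻²⁸ × 2.77 × 10⁶ = 5.219 × 10⁻²² kg·m/s.
λ = h/p = 6.626 × 10⁻³⁴ / 5.219 × 10⁻²² = 1.27 × 10⁻¹² m = 1270 fm.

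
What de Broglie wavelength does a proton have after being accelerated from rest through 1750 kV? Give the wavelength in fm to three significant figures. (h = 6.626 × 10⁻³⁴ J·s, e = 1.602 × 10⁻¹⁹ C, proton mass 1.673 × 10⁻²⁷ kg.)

KE = eV = 1.602 × 10⁻¹⁹ × 1.750 × 10⁶ = 2.804 × 10⁻¹³ J.
p = √(2mKE) = √(2 × 1.673 × 10⁻²⁷ × 2.804 × 10⁻¹³) = 3.063 × 10⁻²⁰ kg·m/s.
λ = h/p = 6.626 × 10⁻³⁴ / 3.063 × 10⁻²⁰ = 2.16 × 10⁻¹⁴ m = 21.6 fm.

λ = 21.6 fm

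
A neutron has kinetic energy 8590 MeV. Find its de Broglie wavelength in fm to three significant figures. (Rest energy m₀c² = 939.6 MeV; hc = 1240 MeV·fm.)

λ = 0.131 fm

Total energy E = KE + m₀c² = 8590 + 939.6 = 9529.6 MeV.
(pc)² = E² − (m₀c²)² = (9529.6)² − (939.6)² = 8.993 × 10⁷ MeV², so pc = 9483 MeV.
λ = hc/(pc) = 1240 MeV·fm / 9483 MeV = 0.131 fm.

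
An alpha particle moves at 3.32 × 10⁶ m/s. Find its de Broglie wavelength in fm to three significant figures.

λ = 30.0 fm

p = mv = 6.645 × 10⁻²⁷ × 3.32 × 10⁶ = 2.206 × 10⁻²⁰ kg·m/s.
λ = h/p = 6.626 × 10⁻³⁴ / 2.206 × 10⁻²⁰ = 3.00 × 10⁻¹⁴ m = 30.0 fm.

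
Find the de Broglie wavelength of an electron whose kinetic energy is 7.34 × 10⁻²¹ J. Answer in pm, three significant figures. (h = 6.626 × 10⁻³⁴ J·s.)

p = √(2mKE) = √(2 × 9.109 × 10⁻³¹ × 7.340 × 10⁻²¹) = 1.156 × 10⁻²⁵ kg·m/s.
λ = h/p = 6.626 × 10⁻³⁴ / 1.156 × 10⁻²⁵ = 5.73 × 10⁻⁹ m = 5730 pm.

λ = 5730 pm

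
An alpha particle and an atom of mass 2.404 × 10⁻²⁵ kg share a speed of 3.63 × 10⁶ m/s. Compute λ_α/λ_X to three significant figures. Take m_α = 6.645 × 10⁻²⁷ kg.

λ_α/λ_X = 36.2

At fixed v, p = mv so λ = h/(mv) ∝ 1/m.
λ_α/λ_X = m_X/m_α = 2.404 × 10⁻²⁵/6.645 × 10⁻²⁷ = 36.2.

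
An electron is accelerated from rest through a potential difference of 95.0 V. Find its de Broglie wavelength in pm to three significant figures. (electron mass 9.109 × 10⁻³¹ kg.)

λ = 126 pm

KE = eV = 1.602 × 10⁻¹⁹ × 95.00 = 1.522 × 10⁻¹⁷ J.
p = √(2mKE) = √(2 × 9.109 × 10⁻³¹ × 1.522 × 10⁻¹⁷) = 5.266 × 10⁻²⁴ kg·m/s.
λ = h/p = 6.626 × 10⁻³⁴ / 5.266 × 10⁻²⁴ = 1.26 × 10⁻¹⁰ m = 126 pm.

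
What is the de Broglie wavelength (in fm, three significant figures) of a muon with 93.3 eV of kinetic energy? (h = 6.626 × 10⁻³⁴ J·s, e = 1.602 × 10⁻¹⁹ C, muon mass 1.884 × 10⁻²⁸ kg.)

λ = 8830 fm

KE = 93.3 eV = 1.495 × 10⁻¹⁷ J.
p = √(2mKE) = √(2 × 1.884 × 10⁻²⁸ × 1.495 × 10⁻¹⁷) = 7.505 × 10⁻²³ kg·m/s.
λ = h/p = 6.626 × 10⁻³⁴ / 7.505 × 10⁻²³ = 8.83 × 10⁻¹² m = 8830 fm.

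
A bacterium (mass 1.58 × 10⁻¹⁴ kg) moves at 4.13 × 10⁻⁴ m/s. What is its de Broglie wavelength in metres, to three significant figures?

λ = 1.02 × 10⁻¹⁶ m

p = mv = 1.58 × 10⁻¹⁴ × 4.13 × 10⁻⁴ = 6.525 × 10⁻¹⁸ kg·m/s.
λ = h/p = 6.626 × 10⁻³⁴ / 6.525 × 10⁻¹⁸ = 1.02 × 10⁻¹⁶ m.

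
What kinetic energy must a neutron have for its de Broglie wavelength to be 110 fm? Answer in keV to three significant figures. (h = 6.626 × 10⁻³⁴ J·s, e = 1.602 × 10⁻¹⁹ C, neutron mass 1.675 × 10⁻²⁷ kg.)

p = h/λ = 6.626 × 10⁻³⁴ / 1.100 × 10⁻¹³ = 6.024 × 10⁻²¹ kg·m/s.
KE = p²/(2m) = (6.024 × 10⁻²¹)² / (2 × 1.675 × 10⁻²⁷) = 1.083 × 10⁻¹⁴ J = 67.6 keV.

KE = 67.6 keV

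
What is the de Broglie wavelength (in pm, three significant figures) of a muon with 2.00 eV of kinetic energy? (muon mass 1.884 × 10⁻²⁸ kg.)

λ = 60.3 pm

KE = 2.00 eV = 3.204 × 10⁻¹⁹ J.
p = √(2mKE) = √(2 × 1.884 × 10⁻²⁸ × 3.204 × 10⁻¹⁹) = 1.099 × 10⁻²³ kg·m/s.
λ = h/p = 6.626 × 10⁻³⁴ / 1.099 × 10⁻²³ = 6.03 × 10⁻¹¹ m = 60.3 pm.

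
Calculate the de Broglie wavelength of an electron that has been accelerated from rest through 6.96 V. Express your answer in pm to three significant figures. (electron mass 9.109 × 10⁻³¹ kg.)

KE = eV = 1.602 × 10⁻¹⁹ × 6.960 = 1.115 × 10⁻¹⁸ J.
p = √(2mKE) = √(2 × 9.109 × 10⁻³¹ × 1.115 × 10⁻¹⁸) = 1.425 × 10⁻²⁴ kg·m/s.
λ = h/p = 6.626 × 10⁻³⁴ / 1.425 × 10⁻²⁴ = 4.65 × 10⁻¹⁰ m = 465 pm.

λ = 465 pm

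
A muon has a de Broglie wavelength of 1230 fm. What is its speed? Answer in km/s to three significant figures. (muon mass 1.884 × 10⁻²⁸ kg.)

v = 2860 km/s

p = h/λ = 6.626 × 10⁻³⁴ / 1.230 × 10⁻¹² = 5.387 × 10⁻²² kg·m/s.
v = p/m = 5.387 × 10⁻²² / 1.884 × 10⁻²⁸ = 2.86 × 10⁶ m/s = 2860 km/s.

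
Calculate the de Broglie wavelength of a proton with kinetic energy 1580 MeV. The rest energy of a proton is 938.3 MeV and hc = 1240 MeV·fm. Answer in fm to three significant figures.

Total energy E = KE + m₀c² = 1580 + 938.3 = 2518.3 MeV.
(pc)² = E² − (m₀c²)² = (2518.3)² − (938.3)² = 5.461 × 10⁶ MeV², so pc = 2337 MeV.
λ = hc/(pc) = 1240 MeV·fm / 2337 MeV = 0.531 fm.

λ = 0.531 fm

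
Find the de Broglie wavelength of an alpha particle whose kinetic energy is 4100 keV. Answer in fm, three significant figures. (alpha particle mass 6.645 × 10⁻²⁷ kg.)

λ = 7.09 fm

KE = 4100 keV = 6.568 × 10⁻¹³ J.
p = √(2mKE) = √(2 × 6.645 × 10⁻²⁷ × 6.568 × 10⁻¹³) = 9.343 × 10⁻²⁰ kg·m/s.
λ = h/p = 6.626 × 10⁻³⁴ / 9.343 × 10⁻²⁰ = 7.09 × 10⁻¹⁵ m = 7.09 fm.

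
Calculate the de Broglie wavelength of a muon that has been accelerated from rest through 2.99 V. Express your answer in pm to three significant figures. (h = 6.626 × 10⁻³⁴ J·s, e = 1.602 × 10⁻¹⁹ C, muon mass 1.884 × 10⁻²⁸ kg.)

λ = 49.3 pm

KE = eV = 1.602 × 10⁻¹⁹ × 2.990 = 4.790 × 10⁻¹⁹ J.
p = √(2mKE) = √(2 × 1.884 × 10⁻²⁸ × 4.790 × 10⁻¹⁹) = 1.343 × 10⁻²³ kg·m/s.
λ = h/p = 6.626 × 10⁻³⁴ / 1.343 × 10⁻²³ = 4.93 × 10⁻¹¹ m = 49.3 pm.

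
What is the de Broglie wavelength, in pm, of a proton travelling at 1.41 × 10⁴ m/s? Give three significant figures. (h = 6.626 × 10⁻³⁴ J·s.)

λ = 28.1 pm

p = mv = 1.673 × 10⁻²⁷ × 1.41 × 10⁴ = 2.359 × 10⁻²³ kg·m/s.
λ = h/p = 6.626 × 10⁻³⁴ / 2.359 × 10⁻²³ = 2.81 × 10⁻¹¹ m = 28.1 pm.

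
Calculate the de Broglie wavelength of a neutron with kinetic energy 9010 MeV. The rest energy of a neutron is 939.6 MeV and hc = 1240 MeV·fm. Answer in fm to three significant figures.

Total energy E = KE + m₀c² = 9010 + 939.6 = 9949.6 MeV.
(pc)² = E² − (m₀c²)² = (9949.6)² − (939.6)² = 9.811 × 10⁷ MeV², so pc = 9905 MeV.
λ = hc/(pc) = 1240 MeV·fm / 9905 MeV = 0.125 fm.

λ = 0.125 fm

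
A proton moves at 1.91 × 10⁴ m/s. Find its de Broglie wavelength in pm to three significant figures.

λ = 20.7 pm

p = mv = 1.673 × 10⁻²⁷ × 1.91 × 10⁴ = 3.195 × 10⁻²³ kg·m/s.
λ = h/p = 6.626 × 10⁻³⁴ / 3.195 × 10⁻²³ = 2.07 × 10⁻¹¹ m = 20.7 pm.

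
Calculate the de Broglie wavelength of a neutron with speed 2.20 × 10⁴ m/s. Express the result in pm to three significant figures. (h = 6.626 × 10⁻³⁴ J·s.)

p = mv = 1.675 × 10⁻²⁷ × 2.20 × 10⁴ = 3.685 × 10⁻²³ kg·m/s.
λ = h/p = 6.626 × 10⁻³⁴ / 3.685 × 10⁻²³ = 1.80 × 10⁻¹¹ m = 18.0 pm.

λ = 18.0 pm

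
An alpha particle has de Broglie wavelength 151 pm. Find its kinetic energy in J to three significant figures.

p = h/λ = 6.626 × 10⁻³⁴ / 1.510 × 10⁻¹⁰ = 4.388 × 10⁻²⁴ kg·m/s.
KE = p²/(2m) = (4.388 × 10⁻²⁴)² / (2 × 6.645 × 10⁻²⁷) = 1.449 × 10⁻²¹ J = 1.45 × 10⁻²¹ J.

KE = 1.45 × 10⁻²¹ J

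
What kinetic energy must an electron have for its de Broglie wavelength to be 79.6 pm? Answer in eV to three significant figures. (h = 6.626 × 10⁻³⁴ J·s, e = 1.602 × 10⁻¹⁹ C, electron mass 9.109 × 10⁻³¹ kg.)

KE = 237 eV

p = h/λ = 6.626 × 10⁻³⁴ / 7.960 × 10⁻¹¹ = 8.324 × 10⁻²⁴ kg·m/s.
KE = p²/(2m) = (8.324 × 10⁻²⁴)² / (2 × 9.109 × 10⁻³¹) = 3.803 × 10⁻¹⁷ J = 237 eV.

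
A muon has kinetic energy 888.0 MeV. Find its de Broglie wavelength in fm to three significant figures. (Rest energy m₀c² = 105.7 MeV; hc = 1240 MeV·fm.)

λ = 1.25 fm

Total energy E = KE + m₀c² = 888.0 + 105.7 = 993.7 MeV.
(pc)² = E² − (m₀c²)² = (993.7)² − (105.7)² = 9.763 × 10⁵ MeV², so pc = 988.1 MeV.
λ = hc/(pc) = 1240 MeV·fm / 988.1 MeV = 1.25 fm.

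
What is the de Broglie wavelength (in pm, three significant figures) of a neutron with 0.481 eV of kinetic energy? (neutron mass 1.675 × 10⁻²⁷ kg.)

KE = 0.481 eV = 7.706 × 10⁻²⁰ J.
p = √(2mKE) = √(2 × 1.675 × 10⁻²⁷ × 7.706 × 10⁻²⁰) = 1.607 × 10⁻²³ kg·m/s.
λ = h/p = 6.626 × 10⁻³⁴ / 1.607 × 10⁻²³ = 4.12 × 10⁻¹¹ m = 41.2 pm.

λ = 41.2 pm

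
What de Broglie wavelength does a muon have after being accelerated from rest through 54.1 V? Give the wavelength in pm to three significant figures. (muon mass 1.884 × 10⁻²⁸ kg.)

KE = eV = 1.602 × 10⁻¹⁹ × 54.10 = 8.667 × 10⁻¹⁸ J.
p = √(2mKE) = √(2 × 1.884 × 10⁻²⁸ × 8.667 × 10⁻¹⁸) = 5.715 × 10⁻²³ kg·m/s.
λ = h/p = 6.626 × 10⁻³⁴ / 5.715 × 10⁻²³ = 1.16 × 10⁻¹¹ m = 11.6 pm.

λ = 11.6 pm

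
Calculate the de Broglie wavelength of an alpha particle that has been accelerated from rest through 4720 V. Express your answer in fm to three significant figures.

KE = 2eV = 2 × 1.602 × 10⁻¹⁹ × 4720 = 1.512 × 10⁻¹⁵ J.
p = √(2mKE) = √(2 × 6.645 × 10⁻²⁷ × 1.512 × 10⁻¹⁵) = 4.483 × 10⁻²¹ kg·m/s.
λ = h/p = 6.626 × 10⁻³⁴ / 4.483 × 10⁻²¹ = 1.48 × 10⁻¹³ m = 148 fm.

λ = 148 fm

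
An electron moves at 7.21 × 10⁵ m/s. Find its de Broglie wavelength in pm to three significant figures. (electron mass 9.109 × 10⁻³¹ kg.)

p = mv = 9.109 × 10⁻³¹ × 7.21 × 10⁵ = 6.568 × 10⁻²⁵ kg·m/s.
λ = h/p = 6.626 × 10⁻³⁴ / 6.568 × 10⁻²⁵ = 1.01 × 10⁻⁹ m = 1010 pm.

λ = 1010 pm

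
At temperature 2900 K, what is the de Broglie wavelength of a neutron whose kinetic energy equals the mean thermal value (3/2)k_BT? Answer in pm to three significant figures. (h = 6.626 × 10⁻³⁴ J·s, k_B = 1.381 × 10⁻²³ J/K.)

λ = 46.7 pm

KE = (3/2)k_BT = 1.5 × 1.381 × 10⁻²³ × 2900 = 6.007 × 10⁻²⁰ J.
p = √(2mKE) = √(2 × 1.675 × 10⁻²⁷ × 6.007 × 10⁻²⁰) = 1.419 × 10⁻²³ kg·m/s.
λ = h/p = 4.67 × 10⁻¹¹ m = 46.7 pm.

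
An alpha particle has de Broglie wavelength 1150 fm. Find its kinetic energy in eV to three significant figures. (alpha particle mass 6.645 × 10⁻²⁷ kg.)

p = h/λ = 6.626 × 10⁻³⁴ / 1.150 × 10⁻¹² = 5.762 × 10⁻²² kg·m/s.
KE = p²/(2m) = (5.762 × 10⁻²²)² / (2 × 6.645 × 10⁻²⁷) = 2.498 × 10⁻¹⁷ J = 156 eV.

KE = 156 eV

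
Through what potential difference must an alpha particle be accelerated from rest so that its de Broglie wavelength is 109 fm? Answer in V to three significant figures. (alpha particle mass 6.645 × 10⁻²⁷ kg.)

V = 8680 V

p = h/λ = 6.626 × 10⁻³⁴ / 1.090 × 10⁻¹³ = 6.079 × 10⁻²¹ kg·m/s.
KE = p²/(2m) = 2.781 × 10⁻¹⁵ J.
V = KE/2e = 2.781 × 10⁻¹⁵ / (2 × 1.602 × 10⁻¹⁹) = 8680 V.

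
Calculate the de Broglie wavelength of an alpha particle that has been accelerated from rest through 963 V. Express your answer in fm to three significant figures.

KE = 2eV = 2 × 1.602 × 10⁻¹⁹ × 963.0 = 3.085 × 10⁻¹⁶ J.
p = √(2mKE) = √(2 × 6.645 × 10⁻²⁷ × 3.085 × 10⁻¹⁶) = 2.025 × 10⁻²¹ kg·m/s.
λ = h/p = 6.626 × 10⁻³⁴ / 2.025 × 10⁻²¹ = 3.27 × 10⁻¹³ m = 327 fm.

λ = 327 fm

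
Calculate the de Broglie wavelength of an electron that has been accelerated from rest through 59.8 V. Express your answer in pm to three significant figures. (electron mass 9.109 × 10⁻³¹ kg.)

KE = eV = 1.602 × 10⁻¹⁹ × 59.80 = 9.580 × 10⁻¹⁸ J.
p = √(2mKE) = √(2 × 9.109 × 10⁻³¹ × 9.580 × 10⁻¹⁸) = 4.178 × 10⁻²⁴ kg·m/s.
λ = h/p = 6.626 × 10⁻³⁴ / 4.178 × 10⁻²⁴ = 1.59 × 10⁻¹⁰ m = 159 pm.

λ = 159 pm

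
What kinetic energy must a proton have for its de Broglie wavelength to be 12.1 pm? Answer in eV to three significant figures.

KE = 5.59 eV

p = h/λ = 6.626 × 10⁻³⁴ / 1.210 × 10⁻¹¹ = 5.476 × 10⁻²³ kg·m/s.
KE = p²/(2m) = (5.476 × 10⁻²³)² / (2 × 1.673 × 10⁻²⁷) = 8.962 × 10⁻¹⁹ J = 5.59 eV.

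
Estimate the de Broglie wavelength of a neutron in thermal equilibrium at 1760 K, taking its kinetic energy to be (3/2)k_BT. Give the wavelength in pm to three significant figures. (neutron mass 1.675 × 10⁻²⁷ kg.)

λ = 60.0 pm

KE = (3/2)k_BT = 1.5 × 1.381 × 10⁻²³ × 1760 = 3.646 × 10⁻²⁰ J.
p = √(2mKE) = √(2 × 1.675 × 10⁻²⁷ × 3.646 × 10⁻²⁰) = 1.105 × 10⁻²³ kg·m/s.
λ = h/p = 6.00 × 10⁻¹¹ m = 60.0 pm.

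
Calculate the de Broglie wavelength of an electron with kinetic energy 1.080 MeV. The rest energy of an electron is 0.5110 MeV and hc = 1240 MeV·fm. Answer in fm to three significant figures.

Total energy E = KE + m₀c² = 1.080 + 0.5110 = 1.5910 MeV.
(pc)² = E² − (m₀c²)² = (1.5910)² − (0.5110)² = 2.270 MeV², so pc = 1.507 MeV.
λ = hc/(pc) = 1240 MeV·fm / 1.507 MeV = 823 fm.

λ = 823 fm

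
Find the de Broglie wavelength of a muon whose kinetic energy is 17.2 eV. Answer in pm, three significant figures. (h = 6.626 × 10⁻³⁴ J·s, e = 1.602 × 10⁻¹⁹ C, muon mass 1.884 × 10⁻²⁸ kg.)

KE = 17.2 eV = 2.755 × 10⁻¹⁸ J.
p = √(2mKE) = √(2 × 1.884 × 10⁻²⁸ × 2.755 × 10⁻¹⁸) = 3.222 × 10⁻²³ kg·m/s.
λ = h/p = 6.626 × 10⁻³⁴ / 3.222 × 10⁻²³ = 2.06 × 10⁻¹¹ m = 20.6 pm.

λ = 20.6 pm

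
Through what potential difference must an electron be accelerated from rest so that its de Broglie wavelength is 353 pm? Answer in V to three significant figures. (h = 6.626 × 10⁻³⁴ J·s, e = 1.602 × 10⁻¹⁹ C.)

p = h/λ = 6.626 × 10⁻³⁴ / 3.530 × 10⁻¹⁰ = 1.877 × 10⁻²⁴ kg·m/s.
KE = p²/(2m) = 1.934 × 10⁻¹⁸ J.
V = KE/e = 1.934 × 10⁻¹⁸ / (1.602 × 10⁻¹⁹) = 12.1 V.

V = 12.1 V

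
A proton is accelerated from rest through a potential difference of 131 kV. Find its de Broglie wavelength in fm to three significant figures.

λ = 79.1 fm

KE = eV = 1.602 × 10⁻¹⁹ × 1.310 × 10⁵ = 2.099 × 10⁻¹⁴ J.
p = √(2mKE) = √(2 × 1.673 × 10⁻²⁷ × 2.099 × 10⁻¹⁴) = 8.380 × 10⁻²¹ kg·m/s.
λ = h/p = 6.626 × 10⁻³⁴ / 8.380 × 10⁻²¹ = 7.91 × 10⁻¹⁴ m = 79.1 fm.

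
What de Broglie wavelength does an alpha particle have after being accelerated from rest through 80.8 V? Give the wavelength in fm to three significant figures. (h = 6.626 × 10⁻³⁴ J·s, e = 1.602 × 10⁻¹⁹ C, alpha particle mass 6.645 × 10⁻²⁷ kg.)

λ = 1130 fm

KE = 2eV = 2 × 1.602 × 10⁻¹⁹ × 80.80 = 2.589 × 10⁻¹⁷ J.
p = √(2mKE) = √(2 × 6.645 × 10⁻²⁷ × 2.589 × 10⁻¹⁷) = 5.866 × 10⁻²² kg·m/s.
λ = h/p = 6.626 × 10⁻³⁴ / 5.866 × 10⁻²² = 1.13 × 10⁻¹² m = 1130 fm.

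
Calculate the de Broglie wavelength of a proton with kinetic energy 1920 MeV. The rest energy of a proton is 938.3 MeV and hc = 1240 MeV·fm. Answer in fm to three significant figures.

λ = 0.459 fm

Total energy E = KE + m₀c² = 1920 + 938.3 = 2858.3 MeV.
(pc)² = E² − (m₀c²)² = (2858.3)² − (938.3)² = 7.289 × 10⁶ MeV², so pc = 2700 MeV.
λ = hc/(pc) = 1240 MeV·fm / 2700 MeV = 0.459 fm.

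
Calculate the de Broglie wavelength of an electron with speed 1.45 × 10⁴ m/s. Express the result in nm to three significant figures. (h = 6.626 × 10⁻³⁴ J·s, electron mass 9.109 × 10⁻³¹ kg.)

p = mv = 9.109 × 10⁻³¹ × 1.45 × 10⁴ = 1.321 × 10⁻²⁶ kg·m/s.
λ = h/p = 6.626 × 10⁻³⁴ / 1.321 × 10⁻²⁶ = 5.02 × 10⁻⁸ m = 50.2 nm.

λ = 50.2 nm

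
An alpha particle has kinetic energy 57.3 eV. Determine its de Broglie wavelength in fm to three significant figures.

λ = 1900 fm

KE = 57.3 eV = 9.179 × 10⁻¹⁸ J.
p = √(2mKE) = √(2 × 6.645 × 10⁻²⁷ × 9.179 × 10⁻¹⁸) = 3.493 × 10⁻²² kg·m/s.
λ = h/p = 6.626 × 10⁻³⁴ / 3.493 × 10⁻²² = 1.90 × 10⁻¹² m = 1900 fm.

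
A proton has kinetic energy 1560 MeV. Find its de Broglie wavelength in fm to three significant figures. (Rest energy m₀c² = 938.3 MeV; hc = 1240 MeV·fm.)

λ = 0.536 fm

Total energy E = KE + m₀c² = 1560 + 938.3 = 2498.3 MeV.
(pc)² = E² − (m₀c²)² = (2498.3)² − (938.3)² = 5.361 × 10⁶ MeV², so pc = 2315 MeV.
λ = hc/(pc) = 1240 MeV·fm / 2315 MeV = 0.536 fm.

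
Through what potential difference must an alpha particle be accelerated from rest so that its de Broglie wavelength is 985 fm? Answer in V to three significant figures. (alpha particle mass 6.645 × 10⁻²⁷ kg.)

p = h/λ = 6.626 × 10⁻³⁴ / 9.850 × 10⁻¹³ = 6.727 × 10⁻²² kg·m/s.
KE = p²/(2m) = 3.405 × 10⁻¹⁷ J.
V = KE/2e = 3.405 × 10⁻¹⁷ / (2 × 1.602 × 10⁻¹⁹) = 106 V.

V = 106 V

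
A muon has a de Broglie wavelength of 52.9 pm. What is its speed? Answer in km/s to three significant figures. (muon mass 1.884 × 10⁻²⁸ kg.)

p = h/λ = 6.626 × 10⁻³⁴ / 5.290 × 10⁻¹¹ = 1.253 × 10⁻²³ kg·m/s.
v = p/m = 1.253 × 10⁻²³ / 1.884 × 10⁻²⁸ = 6.65 × 10⁴ m/s = 66.5 km/s.

v = 66.5 km/s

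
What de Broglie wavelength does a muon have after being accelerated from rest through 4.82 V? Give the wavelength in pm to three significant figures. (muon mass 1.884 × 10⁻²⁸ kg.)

λ = 38.8 pm

KE = eV = 1.602 × 10⁻¹⁹ × 4.820 = 7.722 × 10⁻¹⁹ J.
p = √(2mKE) = √(2 × 1.884 × 10⁻²⁸ × 7.722 × 10⁻¹⁹) = 1.706 × 10⁻²³ kg·m/s.
λ = h/p = 6.626 × 10⁻³⁴ / 1.706 × 10⁻²³ = 3.88 × 10⁻¹¹ m = 38.8 pm.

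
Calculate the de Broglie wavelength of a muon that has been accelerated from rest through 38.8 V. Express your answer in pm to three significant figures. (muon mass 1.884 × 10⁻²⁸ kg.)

KE = eV = 1.602 × 10⁻¹⁹ × 38.80 = 6.216 × 10⁻¹⁸ J.
p = √(2mKE) = √(2 × 1.884 × 10⁻²⁸ × 6.216 × 10⁻¹⁸) = 4.840 × 10⁻²³ kg·m/s.
λ = h/p = 6.626 × 10⁻³⁴ / 4.840 × 10⁻²³ = 1.37 × 10⁻¹¹ m = 13.7 pm.

λ = 13.7 pm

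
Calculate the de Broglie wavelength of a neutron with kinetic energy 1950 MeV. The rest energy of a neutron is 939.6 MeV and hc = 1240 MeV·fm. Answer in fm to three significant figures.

λ = 0.454 fm

Total energy E = KE + m₀c² = 1950 + 939.6 = 2889.6 MeV.
(pc)² = E² − (m₀c²)² = (2889.6)² − (939.6)² = 7.467 × 10⁶ MeV², so pc = 2733 MeV.
λ = hc/(pc) = 1240 MeV·fm / 2733 MeV = 0.454 fm.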